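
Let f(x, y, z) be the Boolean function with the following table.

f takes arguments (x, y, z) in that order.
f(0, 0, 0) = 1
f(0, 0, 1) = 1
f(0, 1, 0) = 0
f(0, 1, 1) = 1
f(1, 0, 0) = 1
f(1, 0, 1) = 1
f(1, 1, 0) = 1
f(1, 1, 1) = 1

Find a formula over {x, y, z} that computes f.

f is 0 on exactly one input, (0,1,0), whose minterm is ¬x·y·¬z. So f is the negation of that single conjunction.

f(x, y, z) = not ((not x and y) and not z)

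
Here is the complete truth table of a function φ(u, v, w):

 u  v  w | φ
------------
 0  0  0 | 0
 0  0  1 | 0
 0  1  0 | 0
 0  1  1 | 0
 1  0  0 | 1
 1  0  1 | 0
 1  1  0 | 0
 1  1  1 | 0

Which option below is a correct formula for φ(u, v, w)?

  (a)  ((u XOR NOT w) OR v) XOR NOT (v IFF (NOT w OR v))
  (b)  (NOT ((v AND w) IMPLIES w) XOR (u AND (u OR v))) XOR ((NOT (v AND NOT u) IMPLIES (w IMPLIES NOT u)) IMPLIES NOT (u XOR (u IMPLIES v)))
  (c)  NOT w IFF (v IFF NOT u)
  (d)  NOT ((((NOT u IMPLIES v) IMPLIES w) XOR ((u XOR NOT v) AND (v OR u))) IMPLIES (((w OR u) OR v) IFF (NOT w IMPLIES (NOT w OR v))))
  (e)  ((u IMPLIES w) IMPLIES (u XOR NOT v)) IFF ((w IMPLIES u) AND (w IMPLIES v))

(a) fails at (0,1,0): the formula yields 1, φ is 0.
(c) fails at (0,0,1): the formula yields 1, φ is 0.
(d) fails at (0,0,0): the formula yields 1, φ is 0.
(e) fails at (0,0,0): the formula yields 1, φ is 0.
Only (b) survives; checking it on all 8 rows confirms it matches φ.

b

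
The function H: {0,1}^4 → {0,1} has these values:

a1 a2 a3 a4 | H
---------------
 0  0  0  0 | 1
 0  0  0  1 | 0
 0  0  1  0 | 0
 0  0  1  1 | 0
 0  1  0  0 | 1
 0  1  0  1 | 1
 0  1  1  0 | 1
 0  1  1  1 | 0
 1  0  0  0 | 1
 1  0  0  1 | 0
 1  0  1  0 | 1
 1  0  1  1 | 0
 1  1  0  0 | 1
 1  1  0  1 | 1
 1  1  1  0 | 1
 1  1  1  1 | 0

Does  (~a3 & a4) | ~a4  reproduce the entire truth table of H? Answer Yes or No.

No

Evaluate (~a3 & a4) | ~a4 on each row and compare to H:
  a1=0, a2=0, a3=0, a4=0: formula gives 1, H = 1 ✓
  a1=0, a2=0, a3=0, a4=1: formula gives 1, but H = 0 ✗
Since they disagree at (0,0,0,1), the expression is not a correct formula for H.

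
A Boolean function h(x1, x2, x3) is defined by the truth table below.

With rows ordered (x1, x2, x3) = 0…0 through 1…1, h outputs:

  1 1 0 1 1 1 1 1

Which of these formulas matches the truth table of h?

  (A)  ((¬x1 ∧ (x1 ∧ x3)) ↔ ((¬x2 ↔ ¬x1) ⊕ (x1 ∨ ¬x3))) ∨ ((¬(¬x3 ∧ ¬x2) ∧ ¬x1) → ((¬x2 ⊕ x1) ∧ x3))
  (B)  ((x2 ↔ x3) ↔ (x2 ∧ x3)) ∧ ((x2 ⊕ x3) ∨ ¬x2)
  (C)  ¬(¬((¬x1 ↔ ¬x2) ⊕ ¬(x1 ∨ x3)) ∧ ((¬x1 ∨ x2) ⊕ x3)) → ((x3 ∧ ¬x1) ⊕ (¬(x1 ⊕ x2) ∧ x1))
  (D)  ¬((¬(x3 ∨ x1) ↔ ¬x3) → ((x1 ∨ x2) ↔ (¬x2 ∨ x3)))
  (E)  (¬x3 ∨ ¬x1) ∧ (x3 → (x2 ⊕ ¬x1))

A

(B): at (0,0,0) it gives 0, but h = 1 — eliminated.
(C): at (1,0,0) it gives 0, but h = 1 — eliminated.
(D): at (0,1,0) it gives 1, but h = 0 — eliminated.
(E): at (0,1,0) it gives 1, but h = 0 — eliminated.
That leaves (A). Evaluating it on every row reproduces the table of h exactly.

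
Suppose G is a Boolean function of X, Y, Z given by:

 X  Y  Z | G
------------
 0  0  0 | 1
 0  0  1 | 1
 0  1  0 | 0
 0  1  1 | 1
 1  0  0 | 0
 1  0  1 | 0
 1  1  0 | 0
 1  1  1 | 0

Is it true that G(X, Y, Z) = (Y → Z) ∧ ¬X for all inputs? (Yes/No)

Evaluate (Y → Z) ∧ ¬X on each row and compare to G:
  X=0, Y=0, Z=0: formula gives 1, G = 1 ✓
  X=0, Y=0, Z=1: formula gives 1, G = 1 ✓
  X=0, Y=1, Z=0: formula gives 0, G = 0 ✓
  X=0, Y=1, Z=1: formula gives 1, G = 1 ✓
  X=1, Y=0, Z=0: formula gives 0, G = 0 ✓
  …and likewise for the remaining 3 rows.
All 8 rows match — the expression computes G exactly.

Yes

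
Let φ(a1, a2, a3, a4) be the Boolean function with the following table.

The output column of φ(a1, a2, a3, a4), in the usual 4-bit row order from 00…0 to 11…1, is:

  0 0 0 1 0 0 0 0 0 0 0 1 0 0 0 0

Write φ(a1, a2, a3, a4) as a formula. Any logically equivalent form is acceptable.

Collect the rows where φ=1 — (0,0,1,1), (1,0,1,1) — and write one minterm per row: ¬a1·¬a2·a3·a4, a1·¬a2·a3·a4. Their union (logical OR) reproduces the table exactly.

φ(a1, a2, a3, a4) = (((~a1 & ~a2) & a3) & a4) | (((a1 & ~a2) & a3) & a4)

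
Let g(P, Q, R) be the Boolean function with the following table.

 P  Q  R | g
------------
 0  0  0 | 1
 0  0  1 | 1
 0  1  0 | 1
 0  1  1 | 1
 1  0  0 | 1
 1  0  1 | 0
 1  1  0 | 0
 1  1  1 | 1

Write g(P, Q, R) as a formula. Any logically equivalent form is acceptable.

g(P, Q, R) = not (((P and not Q) and R) or ((P and Q) and not R))

There are just 2 zero rows: (1,0,1), (1,1,0). Their minterms are P·¬Q·R, P·Q·¬R; the OR of those covers precisely the 0-outputs, and negating it yields g.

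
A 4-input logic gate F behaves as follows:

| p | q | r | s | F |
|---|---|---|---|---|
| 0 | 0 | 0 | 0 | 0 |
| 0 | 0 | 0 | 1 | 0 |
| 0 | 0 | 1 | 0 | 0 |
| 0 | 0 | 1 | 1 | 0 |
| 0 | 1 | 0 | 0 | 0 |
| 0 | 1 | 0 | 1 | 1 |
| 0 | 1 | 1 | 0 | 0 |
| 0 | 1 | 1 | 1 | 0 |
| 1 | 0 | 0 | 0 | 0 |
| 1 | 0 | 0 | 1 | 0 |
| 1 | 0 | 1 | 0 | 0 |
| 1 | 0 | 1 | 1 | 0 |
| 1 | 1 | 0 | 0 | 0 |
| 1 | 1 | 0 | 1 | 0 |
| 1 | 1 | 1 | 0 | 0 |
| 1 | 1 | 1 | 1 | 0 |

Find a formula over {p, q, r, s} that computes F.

F(p, q, r, s) = ((p' · q) · r') · s

F is 1 on exactly one input, (0,1,0,1), whose minterm is ¬p·q·¬r·s. So F is just that conjunction.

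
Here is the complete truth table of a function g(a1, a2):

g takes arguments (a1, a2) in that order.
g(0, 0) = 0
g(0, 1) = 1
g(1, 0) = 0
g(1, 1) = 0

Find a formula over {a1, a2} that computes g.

1 only at (0,1): NOT a1 AND a2.

g(a1, a2) = ¬a1 ∧ a2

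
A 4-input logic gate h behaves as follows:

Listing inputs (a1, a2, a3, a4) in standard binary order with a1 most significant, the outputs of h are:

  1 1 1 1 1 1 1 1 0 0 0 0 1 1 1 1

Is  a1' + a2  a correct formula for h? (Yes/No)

Yes

Check the formula against h row by row:
  a1=0, a2=0, a3=0, a4=0: formula gives 1, h = 1 ✓
  a1=0, a2=0, a3=0, a4=1: formula gives 1, h = 1 ✓
  a1=0, a2=0, a3=1, a4=0: formula gives 1, h = 1 ✓
  a1=0, a2=0, a3=1, a4=1: formula gives 1, h = 1 ✓
  …and likewise for the remaining 12 rows.
All 16 rows match — the expression computes h exactly.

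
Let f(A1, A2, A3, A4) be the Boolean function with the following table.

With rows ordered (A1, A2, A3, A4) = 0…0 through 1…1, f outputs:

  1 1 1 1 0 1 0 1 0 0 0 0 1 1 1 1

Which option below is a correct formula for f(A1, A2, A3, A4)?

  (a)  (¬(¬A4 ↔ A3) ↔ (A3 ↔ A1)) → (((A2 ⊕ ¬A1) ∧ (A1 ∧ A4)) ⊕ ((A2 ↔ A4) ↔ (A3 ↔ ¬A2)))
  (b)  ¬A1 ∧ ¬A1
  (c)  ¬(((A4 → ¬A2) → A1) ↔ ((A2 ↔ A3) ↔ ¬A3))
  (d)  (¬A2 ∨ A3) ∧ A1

(a): at (0,0,0,0) it gives 0, but f = 1 — eliminated.
(b): at (0,1,0,0) it gives 1, but f = 0 — eliminated.
(d): at (0,0,0,0) it gives 0, but f = 1 — eliminated.
(c) is the remaining candidate, and it agrees with f on all 16 inputs.

c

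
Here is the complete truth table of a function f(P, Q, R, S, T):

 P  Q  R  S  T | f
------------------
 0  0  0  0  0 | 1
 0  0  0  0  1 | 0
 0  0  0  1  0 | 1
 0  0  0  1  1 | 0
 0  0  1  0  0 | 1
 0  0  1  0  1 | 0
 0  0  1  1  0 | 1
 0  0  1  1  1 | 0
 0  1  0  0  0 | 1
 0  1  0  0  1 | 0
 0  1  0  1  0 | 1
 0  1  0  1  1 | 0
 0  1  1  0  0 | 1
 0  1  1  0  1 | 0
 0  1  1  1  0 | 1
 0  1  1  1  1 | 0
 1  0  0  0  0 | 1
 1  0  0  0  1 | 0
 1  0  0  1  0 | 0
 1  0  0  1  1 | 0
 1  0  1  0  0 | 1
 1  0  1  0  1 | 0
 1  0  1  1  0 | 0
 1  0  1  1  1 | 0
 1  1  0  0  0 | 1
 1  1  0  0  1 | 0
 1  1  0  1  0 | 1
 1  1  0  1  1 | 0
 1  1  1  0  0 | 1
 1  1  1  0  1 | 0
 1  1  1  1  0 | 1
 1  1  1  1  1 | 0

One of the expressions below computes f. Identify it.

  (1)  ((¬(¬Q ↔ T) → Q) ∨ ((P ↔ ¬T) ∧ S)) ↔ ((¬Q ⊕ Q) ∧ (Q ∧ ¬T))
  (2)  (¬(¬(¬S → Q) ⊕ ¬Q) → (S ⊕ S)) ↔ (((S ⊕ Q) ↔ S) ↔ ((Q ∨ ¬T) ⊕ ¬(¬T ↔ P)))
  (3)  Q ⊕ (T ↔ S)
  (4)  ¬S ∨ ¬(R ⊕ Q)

(2) disagrees with f on (0,0,0,0,1) (formula → 1, table → 0); rule it out.
(3) disagrees with f on (0,0,0,1,0) (formula → 0, table → 1); rule it out.
(4) disagrees with f on (0,0,0,0,1) (formula → 1, table → 0); rule it out.
That leaves (1). Evaluating it on every row reproduces the table of f exactly.

1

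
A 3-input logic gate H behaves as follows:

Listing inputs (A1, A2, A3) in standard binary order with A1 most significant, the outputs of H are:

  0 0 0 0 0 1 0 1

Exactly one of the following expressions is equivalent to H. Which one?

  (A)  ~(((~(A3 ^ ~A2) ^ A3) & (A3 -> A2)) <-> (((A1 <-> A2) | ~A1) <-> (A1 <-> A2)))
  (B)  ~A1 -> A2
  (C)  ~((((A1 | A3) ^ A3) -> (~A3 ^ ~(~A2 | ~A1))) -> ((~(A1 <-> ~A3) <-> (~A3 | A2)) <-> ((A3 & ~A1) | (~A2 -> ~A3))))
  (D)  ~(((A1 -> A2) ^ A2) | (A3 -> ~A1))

(A) fails at (0,0,0): the formula yields 1, H is 0.
(B) fails at (0,1,0): the formula yields 1, H is 0.
(C) fails at (0,1,1): the formula yields 1, H is 0.
That leaves (D). Evaluating it on every row reproduces the table of H exactly.

D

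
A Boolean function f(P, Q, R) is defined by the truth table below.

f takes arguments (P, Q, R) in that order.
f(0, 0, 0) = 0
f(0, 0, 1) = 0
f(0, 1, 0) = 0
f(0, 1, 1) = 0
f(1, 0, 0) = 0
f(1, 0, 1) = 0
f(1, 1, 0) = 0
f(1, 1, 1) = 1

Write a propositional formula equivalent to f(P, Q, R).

The output is 1 only when every input is 1 — the AND of all inputs.

f(P, Q, R) = (P AND Q) AND R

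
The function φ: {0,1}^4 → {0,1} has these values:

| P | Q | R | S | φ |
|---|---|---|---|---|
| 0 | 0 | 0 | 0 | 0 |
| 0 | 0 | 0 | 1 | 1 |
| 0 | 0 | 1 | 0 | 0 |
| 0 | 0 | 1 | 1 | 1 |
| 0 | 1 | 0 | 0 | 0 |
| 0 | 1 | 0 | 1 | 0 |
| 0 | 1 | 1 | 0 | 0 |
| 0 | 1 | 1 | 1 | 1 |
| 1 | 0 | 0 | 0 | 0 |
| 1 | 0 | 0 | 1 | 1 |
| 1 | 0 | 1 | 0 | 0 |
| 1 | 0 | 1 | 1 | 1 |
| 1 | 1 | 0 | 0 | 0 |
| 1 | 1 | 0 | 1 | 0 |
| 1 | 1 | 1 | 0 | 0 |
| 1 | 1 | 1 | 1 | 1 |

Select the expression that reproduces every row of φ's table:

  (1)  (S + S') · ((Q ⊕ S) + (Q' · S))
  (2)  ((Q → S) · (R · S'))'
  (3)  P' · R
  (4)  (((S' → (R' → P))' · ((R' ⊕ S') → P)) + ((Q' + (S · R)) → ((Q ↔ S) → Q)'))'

4

(1) disagrees with φ on (0,1,0,0) (formula → 1, table → 0); rule it out.
(2) disagrees with φ on (0,0,0,0) (formula → 1, table → 0); rule it out.
(3) disagrees with φ on (0,0,0,1) (formula → 0, table → 1); rule it out.
That leaves (4). Evaluating it on every row reproduces the table of φ exactly.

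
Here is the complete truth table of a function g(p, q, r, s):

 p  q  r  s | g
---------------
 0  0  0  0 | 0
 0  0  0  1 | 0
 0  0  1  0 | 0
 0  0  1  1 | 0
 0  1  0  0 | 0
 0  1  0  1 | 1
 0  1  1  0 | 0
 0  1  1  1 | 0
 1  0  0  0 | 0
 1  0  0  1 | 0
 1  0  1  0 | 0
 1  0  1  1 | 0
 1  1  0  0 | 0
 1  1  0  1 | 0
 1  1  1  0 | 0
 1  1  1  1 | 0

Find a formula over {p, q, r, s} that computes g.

g(p, q, r, s) = ((not p and q) and not r) and s

Only row (0,1,0,1) gives 1. That row's minterm ¬p·q·¬r·s is g directly.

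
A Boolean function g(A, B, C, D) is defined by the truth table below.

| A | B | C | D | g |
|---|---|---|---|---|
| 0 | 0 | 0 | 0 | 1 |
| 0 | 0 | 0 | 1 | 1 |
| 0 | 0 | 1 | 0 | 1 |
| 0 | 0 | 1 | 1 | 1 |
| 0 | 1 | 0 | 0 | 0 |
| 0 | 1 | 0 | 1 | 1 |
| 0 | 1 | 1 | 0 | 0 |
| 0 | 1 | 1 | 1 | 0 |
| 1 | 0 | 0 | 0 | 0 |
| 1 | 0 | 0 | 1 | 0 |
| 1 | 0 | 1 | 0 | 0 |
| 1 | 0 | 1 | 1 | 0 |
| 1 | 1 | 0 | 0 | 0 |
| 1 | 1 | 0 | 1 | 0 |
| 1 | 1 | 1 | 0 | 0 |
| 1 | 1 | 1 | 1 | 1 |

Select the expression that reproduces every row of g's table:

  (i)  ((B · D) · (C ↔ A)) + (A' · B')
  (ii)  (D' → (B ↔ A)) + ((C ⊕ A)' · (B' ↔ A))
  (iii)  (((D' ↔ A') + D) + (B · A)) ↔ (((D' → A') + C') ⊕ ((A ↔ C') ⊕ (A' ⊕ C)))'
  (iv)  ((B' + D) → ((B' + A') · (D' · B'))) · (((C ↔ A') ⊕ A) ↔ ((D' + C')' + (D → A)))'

i

(ii) disagrees with g on (0,1,0,0) (formula → 1, table → 0); rule it out.
(iii) disagrees with g on (0,1,0,0) (formula → 1, table → 0); rule it out.
(iv) disagrees with g on (0,0,0,1) (formula → 0, table → 1); rule it out.
Only (i) survives; checking it on all 16 rows confirms it matches g.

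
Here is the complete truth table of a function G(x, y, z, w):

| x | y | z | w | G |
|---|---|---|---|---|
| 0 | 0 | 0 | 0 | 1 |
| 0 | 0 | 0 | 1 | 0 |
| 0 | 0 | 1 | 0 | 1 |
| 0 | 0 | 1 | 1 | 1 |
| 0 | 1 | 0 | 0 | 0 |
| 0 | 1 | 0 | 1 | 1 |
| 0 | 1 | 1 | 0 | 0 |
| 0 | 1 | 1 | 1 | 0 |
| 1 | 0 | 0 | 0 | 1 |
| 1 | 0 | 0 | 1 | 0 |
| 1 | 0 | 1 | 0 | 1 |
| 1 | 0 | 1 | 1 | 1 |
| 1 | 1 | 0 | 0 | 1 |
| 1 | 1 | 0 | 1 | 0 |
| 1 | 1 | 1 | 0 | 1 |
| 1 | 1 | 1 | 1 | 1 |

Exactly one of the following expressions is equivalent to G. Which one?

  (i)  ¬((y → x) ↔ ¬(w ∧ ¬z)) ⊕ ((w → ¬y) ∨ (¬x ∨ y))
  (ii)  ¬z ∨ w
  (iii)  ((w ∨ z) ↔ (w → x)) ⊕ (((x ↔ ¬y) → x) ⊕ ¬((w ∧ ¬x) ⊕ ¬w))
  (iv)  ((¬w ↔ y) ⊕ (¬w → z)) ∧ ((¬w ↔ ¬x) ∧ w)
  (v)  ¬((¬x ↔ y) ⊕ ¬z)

(ii): at (0,0,0,1) it gives 1, but G = 0 — eliminated.
(iii): at (0,0,0,1) it gives 1, but G = 0 — eliminated.
(iv): at (0,0,0,0) it gives 0, but G = 1 — eliminated.
(v): at (0,0,0,0) it gives 0, but G = 1 — eliminated.
That leaves (i). Evaluating it on every row reproduces the table of G exactly.

i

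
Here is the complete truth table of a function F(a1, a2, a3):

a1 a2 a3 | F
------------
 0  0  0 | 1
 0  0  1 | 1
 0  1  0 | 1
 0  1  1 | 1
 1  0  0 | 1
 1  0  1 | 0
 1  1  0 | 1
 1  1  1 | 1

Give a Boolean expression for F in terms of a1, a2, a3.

F(a1, a2, a3) = ¬((a1 ∧ ¬a2) ∧ a3)

Only row (1,0,1) gives 0. So F is 1 everywhere except there — the complement of the minterm a1·¬a2·a3.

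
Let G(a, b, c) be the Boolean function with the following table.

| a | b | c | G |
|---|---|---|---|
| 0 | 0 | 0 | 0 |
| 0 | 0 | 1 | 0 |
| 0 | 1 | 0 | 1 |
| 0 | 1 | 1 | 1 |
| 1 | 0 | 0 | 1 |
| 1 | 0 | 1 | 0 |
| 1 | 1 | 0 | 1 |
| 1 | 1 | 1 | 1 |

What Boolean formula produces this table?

G(a, b, c) = NOT ((((NOT a AND NOT b) AND NOT c) OR ((NOT a AND NOT b) AND c)) OR ((a AND NOT b) AND c))

There are just 3 zero rows: (0,0,0), (0,0,1), (1,0,1). Their minterms are ¬a·¬b·¬c, ¬a·¬b·c, a·¬b·c; the OR of those covers precisely the 0-outputs, and negating it yields G.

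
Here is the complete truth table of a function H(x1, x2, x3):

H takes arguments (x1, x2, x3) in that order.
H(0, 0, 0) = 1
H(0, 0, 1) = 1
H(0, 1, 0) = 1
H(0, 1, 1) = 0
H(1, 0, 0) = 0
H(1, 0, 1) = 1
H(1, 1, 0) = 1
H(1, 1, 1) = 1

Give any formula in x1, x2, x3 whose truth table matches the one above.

H(x1, x2, x3) = ¬(((¬x1 ∧ x2) ∧ x3) ∨ ((x1 ∧ ¬x2) ∧ ¬x3))

The 0-rows are (0,1,1), (1,0,0). Take each as a conjunction (¬x1·x2·x3, x1·¬x2·¬x3), form their disjunction, and complement — that gives a formula that is 1 everywhere H is.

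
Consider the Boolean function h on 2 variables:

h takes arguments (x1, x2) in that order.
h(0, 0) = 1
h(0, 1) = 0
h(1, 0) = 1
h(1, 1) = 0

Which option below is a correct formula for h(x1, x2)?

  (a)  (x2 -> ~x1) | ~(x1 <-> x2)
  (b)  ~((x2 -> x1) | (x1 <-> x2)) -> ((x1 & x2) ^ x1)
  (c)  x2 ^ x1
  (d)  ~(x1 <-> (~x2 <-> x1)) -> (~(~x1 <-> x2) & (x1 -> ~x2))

(a) fails at (0,1): the formula yields 1, h is 0.
(b) fails at (1,1): the formula yields 1, h is 0.
(c) fails at (0,0): the formula yields 0, h is 1.
(d) is the remaining candidate, and it agrees with h on all 4 inputs.

d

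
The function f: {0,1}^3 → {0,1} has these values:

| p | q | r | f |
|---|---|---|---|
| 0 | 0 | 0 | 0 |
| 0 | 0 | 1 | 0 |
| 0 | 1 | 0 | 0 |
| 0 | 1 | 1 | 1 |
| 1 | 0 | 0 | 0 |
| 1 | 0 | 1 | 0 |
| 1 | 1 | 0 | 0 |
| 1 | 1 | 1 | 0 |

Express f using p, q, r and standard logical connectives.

f is 1 on exactly one input, (0,1,1), whose minterm is ¬p·q·r. So f is just that conjunction.

f(p, q, r) = (¬p ∧ q) ∧ r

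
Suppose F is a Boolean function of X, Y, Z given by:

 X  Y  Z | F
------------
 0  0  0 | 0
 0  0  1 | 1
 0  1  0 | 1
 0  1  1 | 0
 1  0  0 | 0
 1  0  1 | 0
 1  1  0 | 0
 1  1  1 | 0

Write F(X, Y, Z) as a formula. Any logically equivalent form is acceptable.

Collect the rows where F=1 — (0,0,1), (0,1,0) — and write one minterm per row: ¬X·¬Y·Z, ¬X·Y·¬Z. Their union (logical OR) reproduces the table exactly.

F(X, Y, Z) = ((¬X ∧ ¬Y) ∧ Z) ∨ ((¬X ∧ Y) ∧ ¬Z)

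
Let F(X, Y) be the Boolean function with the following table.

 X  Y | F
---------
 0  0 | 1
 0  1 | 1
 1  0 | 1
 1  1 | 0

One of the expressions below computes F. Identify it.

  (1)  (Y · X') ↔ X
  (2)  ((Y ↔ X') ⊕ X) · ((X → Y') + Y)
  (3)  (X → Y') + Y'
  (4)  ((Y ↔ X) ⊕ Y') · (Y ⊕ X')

(1) disagrees with F on (0,1) (formula → 0, table → 1); rule it out.
(2) disagrees with F on (0,0) (formula → 0, table → 1); rule it out.
(4) disagrees with F on (0,0) (formula → 0, table → 1); rule it out.
That leaves (3). Evaluating it on every row reproduces the table of F exactly.

3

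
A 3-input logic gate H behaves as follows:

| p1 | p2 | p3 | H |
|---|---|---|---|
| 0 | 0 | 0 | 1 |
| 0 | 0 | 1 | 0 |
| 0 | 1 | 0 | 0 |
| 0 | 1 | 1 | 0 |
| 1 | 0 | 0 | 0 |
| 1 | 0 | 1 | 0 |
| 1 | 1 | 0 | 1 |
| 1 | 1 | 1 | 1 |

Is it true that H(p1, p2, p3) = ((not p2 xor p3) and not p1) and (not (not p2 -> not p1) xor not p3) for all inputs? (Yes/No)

Check the formula against H row by row:
  p1=0, p2=0, p3=0: formula gives 1, H = 1 ✓
  p1=0, p2=0, p3=1: formula gives 0, H = 0 ✓
  p1=0, p2=1, p3=0: formula gives 0, H = 0 ✓
  p1=0, p2=1, p3=1: formula gives 0, H = 0 ✓
  p1=1, p2=0, p3=0: formula gives 0, H = 0 ✓
  …
  p1=1, p2=1, p3=0: formula gives 0, but H = 1 ✗
A single disagreement suffices: at (1,1,0) they differ, so the formula does not compute H.

No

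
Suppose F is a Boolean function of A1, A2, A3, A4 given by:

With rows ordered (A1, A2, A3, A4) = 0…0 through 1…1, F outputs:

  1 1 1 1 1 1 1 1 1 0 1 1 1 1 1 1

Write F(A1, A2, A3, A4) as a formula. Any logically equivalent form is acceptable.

F(A1, A2, A3, A4) = (((A1 · A2') · A3') · A4)'

Only row (1,0,0,1) gives 0. So F is 1 everywhere except there — the complement of the minterm A1·¬A2·¬A3·A4.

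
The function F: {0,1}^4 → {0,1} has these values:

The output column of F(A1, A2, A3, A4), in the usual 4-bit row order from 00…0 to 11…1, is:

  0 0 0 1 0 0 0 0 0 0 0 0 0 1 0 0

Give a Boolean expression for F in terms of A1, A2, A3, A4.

F(A1, A2, A3, A4) = (((A1' · A2') · A3) · A4) + (((A1 · A2) · A3') · A4)

F=1 on 2 inputs: (0,0,1,1), (1,1,0,1). Reading each as a conjunction of literals (¬A1·¬A2·A3·A4, A1·A2·¬A3·A4) and taking the OR gives the canonical DNF.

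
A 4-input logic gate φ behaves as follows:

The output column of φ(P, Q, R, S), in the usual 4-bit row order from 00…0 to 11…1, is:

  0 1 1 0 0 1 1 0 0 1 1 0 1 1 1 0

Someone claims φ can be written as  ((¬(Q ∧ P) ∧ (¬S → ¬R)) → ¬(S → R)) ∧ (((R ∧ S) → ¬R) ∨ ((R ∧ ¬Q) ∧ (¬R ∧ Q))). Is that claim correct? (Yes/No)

Check the formula against φ row by row:
  P=0, Q=0, R=0, S=0: formula gives 0, φ = 0 ✓
  P=0, Q=0, R=0, S=1: formula gives 1, φ = 1 ✓
  P=0, Q=0, R=1, S=0: formula gives 1, φ = 1 ✓
  P=0, Q=0, R=1, S=1: formula gives 0, φ = 0 ✓
  …and likewise for the remaining 12 rows.
Every row agrees, so the formula is equivalent.

Yes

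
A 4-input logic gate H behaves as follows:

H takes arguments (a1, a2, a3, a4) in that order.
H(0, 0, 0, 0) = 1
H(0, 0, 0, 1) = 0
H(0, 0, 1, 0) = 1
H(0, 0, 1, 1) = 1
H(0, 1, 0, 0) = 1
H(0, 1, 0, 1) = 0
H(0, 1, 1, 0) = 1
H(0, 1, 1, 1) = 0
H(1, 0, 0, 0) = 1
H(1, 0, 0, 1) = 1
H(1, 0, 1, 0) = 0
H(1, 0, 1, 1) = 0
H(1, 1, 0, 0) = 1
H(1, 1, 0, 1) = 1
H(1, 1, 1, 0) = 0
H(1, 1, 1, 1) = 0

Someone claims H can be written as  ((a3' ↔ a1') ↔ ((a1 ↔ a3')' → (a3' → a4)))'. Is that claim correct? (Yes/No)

Test each input against both H and the formula:
  a1=0, a2=0, a3=0, a4=0: formula gives 1, H = 1 ✓
  a1=0, a2=0, a3=0, a4=1: formula gives 0, H = 0 ✓
  a1=0, a2=0, a3=1, a4=0: formula gives 1, H = 1 ✓
  a1=0, a2=0, a3=1, a4=1: formula gives 1, H = 1 ✓
  …
  a1=0, a2=1, a3=1, a4=1: formula gives 1, but H = 0 ✗
Row (0,1,1,1) is a counterexample, so the formula is not equivalent to H.

No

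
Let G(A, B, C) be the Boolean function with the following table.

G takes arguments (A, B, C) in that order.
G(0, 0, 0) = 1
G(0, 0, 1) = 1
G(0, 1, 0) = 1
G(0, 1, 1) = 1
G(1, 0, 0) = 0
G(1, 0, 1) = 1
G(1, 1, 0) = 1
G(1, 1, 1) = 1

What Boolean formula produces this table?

G(A, B, C) = ¬((A ∧ ¬B) ∧ ¬C)

G is 0 on exactly one input, (1,0,0), whose minterm is A·¬B·¬C. So G is the negation of that single conjunction.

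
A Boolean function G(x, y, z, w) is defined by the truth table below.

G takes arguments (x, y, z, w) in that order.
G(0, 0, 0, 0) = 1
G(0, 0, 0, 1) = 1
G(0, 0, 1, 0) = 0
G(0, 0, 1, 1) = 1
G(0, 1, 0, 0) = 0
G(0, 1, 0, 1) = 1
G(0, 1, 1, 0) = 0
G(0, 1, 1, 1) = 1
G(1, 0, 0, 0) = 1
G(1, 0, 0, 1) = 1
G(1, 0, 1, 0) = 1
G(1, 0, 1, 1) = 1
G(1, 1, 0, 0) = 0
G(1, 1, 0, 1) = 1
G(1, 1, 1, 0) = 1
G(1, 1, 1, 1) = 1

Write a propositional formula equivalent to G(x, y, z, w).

G(x, y, z, w) = not ((((((not x and not y) and z) and not w) or (((not x and y) and not z) and not w)) or (((not x and y) and z) and not w)) or (((x and y) and not z) and not w))

The 0-rows are (0,0,1,0), (0,1,0,0), (0,1,1,0), (1,1,0,0). Take each as a conjunction (¬x·¬y·z·¬w, ¬x·y·¬z·¬w, ¬x·y·z·¬w, x·y·¬z·¬w), form their disjunction, and complement — that gives a formula that is 1 everywhere G is.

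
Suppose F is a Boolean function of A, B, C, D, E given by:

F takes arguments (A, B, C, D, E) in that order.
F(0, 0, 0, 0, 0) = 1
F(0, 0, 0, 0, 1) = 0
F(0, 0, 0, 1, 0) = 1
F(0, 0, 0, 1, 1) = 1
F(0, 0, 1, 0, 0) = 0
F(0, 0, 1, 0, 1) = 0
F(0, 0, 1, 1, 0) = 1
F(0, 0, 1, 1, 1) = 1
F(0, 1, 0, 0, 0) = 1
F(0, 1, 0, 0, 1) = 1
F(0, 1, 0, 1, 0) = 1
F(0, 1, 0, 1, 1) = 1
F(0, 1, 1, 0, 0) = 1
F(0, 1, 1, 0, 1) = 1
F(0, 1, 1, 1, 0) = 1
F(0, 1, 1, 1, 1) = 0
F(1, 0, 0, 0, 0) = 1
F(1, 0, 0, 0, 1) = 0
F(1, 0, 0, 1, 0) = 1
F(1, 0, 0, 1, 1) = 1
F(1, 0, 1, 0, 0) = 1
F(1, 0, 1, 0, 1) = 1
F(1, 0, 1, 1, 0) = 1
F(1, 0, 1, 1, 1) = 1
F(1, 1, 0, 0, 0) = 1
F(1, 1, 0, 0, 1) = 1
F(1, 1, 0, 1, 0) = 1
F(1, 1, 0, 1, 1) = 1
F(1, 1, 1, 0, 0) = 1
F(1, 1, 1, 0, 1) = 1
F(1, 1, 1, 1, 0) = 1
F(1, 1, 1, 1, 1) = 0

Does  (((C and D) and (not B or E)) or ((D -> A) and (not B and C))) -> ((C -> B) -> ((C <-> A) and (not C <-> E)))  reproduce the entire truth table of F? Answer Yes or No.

No

Test each input against both F and the formula:
  A=0, B=0, C=0, D=0, E=0: formula gives 1, F = 1 ✓
  A=0, B=0, C=0, D=0, E=1: formula gives 1, but F = 0 ✗
Since they disagree at (0,0,0,0,1), the expression is not a correct formula for F.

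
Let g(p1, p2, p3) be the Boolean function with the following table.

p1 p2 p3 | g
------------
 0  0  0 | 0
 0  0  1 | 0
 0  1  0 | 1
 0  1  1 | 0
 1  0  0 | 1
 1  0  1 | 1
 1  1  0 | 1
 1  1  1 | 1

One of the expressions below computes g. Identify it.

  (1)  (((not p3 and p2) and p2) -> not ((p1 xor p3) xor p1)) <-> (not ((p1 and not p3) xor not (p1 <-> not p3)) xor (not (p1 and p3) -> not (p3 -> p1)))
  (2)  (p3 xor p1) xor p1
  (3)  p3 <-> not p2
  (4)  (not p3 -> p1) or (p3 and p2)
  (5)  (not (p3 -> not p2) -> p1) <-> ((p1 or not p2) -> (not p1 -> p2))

(1) fails at (0,1,0): the formula yields 0, g is 1.
(2) fails at (0,0,1): the formula yields 1, g is 0.
(3) fails at (0,0,1): the formula yields 1, g is 0.
(4) fails at (0,0,1): the formula yields 1, g is 0.
Only (5) survives; checking it on all 8 rows confirms it matches g.

5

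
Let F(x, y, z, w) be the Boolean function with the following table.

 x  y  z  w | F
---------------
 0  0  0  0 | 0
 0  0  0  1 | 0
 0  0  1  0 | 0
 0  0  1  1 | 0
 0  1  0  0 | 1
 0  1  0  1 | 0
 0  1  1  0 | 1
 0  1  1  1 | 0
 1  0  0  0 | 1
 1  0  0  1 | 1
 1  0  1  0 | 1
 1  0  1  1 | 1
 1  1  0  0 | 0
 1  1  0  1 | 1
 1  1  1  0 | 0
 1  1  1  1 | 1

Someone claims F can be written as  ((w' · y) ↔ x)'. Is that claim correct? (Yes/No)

Evaluate ((w' · y) ↔ x)' on each row and compare to F:
  x=0, y=0, z=0, w=0: formula gives 0, F = 0 ✓
  x=0, y=0, z=0, w=1: formula gives 0, F = 0 ✓
  x=0, y=0, z=1, w=0: formula gives 0, F = 0 ✓
  x=0, y=0, z=1, w=1: formula gives 0, F = 0 ✓
  … (the remaining 12 rows also agree.)
Every row agrees, so the formula is equivalent.

Yes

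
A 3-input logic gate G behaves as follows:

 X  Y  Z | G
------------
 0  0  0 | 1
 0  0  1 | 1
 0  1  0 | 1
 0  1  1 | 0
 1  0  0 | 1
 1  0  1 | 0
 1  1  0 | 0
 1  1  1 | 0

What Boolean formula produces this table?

Collect the rows where G=1 — (0,0,0), (0,0,1), (0,1,0), (1,0,0) — and write one minterm per row: ¬X·¬Y·¬Z, ¬X·¬Y·Z, ¬X·Y·¬Z, X·¬Y·¬Z. Their union (logical OR) reproduces the table exactly.

G(X, Y, Z) = ((((~X & ~Y) & ~Z) | ((~X & ~Y) & Z)) | ((~X & Y) & ~Z)) | ((X & ~Y) & ~Z)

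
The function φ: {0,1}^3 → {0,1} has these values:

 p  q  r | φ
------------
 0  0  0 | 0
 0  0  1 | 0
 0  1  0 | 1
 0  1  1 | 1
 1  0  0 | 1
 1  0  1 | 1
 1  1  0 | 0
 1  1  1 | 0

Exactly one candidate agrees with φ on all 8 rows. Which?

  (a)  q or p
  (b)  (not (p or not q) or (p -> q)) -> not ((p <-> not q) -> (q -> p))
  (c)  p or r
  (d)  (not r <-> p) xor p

b

(a) disagrees with φ on (1,1,0) (formula → 1, table → 0); rule it out.
(c) disagrees with φ on (0,0,1) (formula → 1, table → 0); rule it out.
(d) disagrees with φ on (0,0,1) (formula → 1, table → 0); rule it out.
Only (b) survives; checking it on all 8 rows confirms it matches φ.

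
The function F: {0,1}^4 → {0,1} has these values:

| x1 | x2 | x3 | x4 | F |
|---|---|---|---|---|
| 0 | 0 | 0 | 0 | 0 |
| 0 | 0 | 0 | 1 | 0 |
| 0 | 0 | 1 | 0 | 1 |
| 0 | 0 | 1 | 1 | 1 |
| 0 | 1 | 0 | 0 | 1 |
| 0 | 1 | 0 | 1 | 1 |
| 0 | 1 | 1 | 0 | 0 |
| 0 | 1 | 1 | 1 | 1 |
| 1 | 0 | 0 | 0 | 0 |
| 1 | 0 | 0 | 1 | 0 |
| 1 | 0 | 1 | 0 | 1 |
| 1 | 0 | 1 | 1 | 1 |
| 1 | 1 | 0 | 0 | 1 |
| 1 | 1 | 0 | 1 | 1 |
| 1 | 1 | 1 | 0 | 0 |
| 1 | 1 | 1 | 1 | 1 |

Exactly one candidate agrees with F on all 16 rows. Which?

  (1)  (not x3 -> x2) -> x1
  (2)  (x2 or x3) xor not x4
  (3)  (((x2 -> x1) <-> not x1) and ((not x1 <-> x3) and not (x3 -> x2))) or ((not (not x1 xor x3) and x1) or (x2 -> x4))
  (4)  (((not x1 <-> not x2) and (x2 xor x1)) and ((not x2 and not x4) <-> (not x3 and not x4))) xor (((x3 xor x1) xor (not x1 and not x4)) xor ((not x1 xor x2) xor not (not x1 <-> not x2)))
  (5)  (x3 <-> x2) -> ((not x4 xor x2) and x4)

5

(1): at (0,0,0,0) it gives 1, but F = 0 — eliminated.
(2): at (0,0,0,0) it gives 1, but F = 0 — eliminated.
(3): at (0,0,0,0) it gives 1, but F = 0 — eliminated.
(4): at (0,0,0,1) it gives 1, but F = 0 — eliminated.
That leaves (5). Evaluating it on every row reproduces the table of F exactly.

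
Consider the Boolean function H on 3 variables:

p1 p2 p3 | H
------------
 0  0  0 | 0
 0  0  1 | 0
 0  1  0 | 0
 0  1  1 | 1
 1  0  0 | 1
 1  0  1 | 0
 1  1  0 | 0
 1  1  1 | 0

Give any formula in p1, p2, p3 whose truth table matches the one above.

H(p1, p2, p3) = ((NOT p1 AND p2) AND p3) OR ((p1 AND NOT p2) AND NOT p3)

The 1-rows are (0,1,1), (1,0,0). Each contributes one minterm — ¬p1·p2·p3; p1·¬p2·¬p3 — and their disjunction is a sum-of-products form of H.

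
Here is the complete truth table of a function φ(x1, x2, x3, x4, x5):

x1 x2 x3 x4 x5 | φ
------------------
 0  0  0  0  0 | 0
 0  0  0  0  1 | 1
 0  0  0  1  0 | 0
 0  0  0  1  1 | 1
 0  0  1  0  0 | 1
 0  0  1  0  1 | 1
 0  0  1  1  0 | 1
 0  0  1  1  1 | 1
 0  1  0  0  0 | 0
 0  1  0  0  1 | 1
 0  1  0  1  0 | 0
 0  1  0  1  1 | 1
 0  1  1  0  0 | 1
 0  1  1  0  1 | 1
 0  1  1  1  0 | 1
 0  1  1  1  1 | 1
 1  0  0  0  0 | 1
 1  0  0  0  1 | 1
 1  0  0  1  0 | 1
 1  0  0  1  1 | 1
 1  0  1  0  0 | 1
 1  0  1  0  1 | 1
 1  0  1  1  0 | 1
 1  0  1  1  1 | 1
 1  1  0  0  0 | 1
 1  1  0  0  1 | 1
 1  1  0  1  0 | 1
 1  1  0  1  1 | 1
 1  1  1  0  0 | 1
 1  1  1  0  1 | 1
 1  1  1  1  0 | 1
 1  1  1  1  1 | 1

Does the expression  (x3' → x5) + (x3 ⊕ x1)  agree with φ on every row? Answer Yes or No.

Yes

Check the formula against φ row by row:
  x1=0, x2=0, x3=0, x4=0, x5=0: formula gives 0, φ = 0 ✓
  x1=0, x2=0, x3=0, x4=0, x5=1: formula gives 1, φ = 1 ✓
  x1=0, x2=0, x3=0, x4=1, x5=0: formula gives 0, φ = 0 ✓
  x1=0, x2=0, x3=0, x4=1, x5=1: formula gives 1, φ = 1 ✓
  … (the remaining 28 rows also agree.)
Every row agrees, so the formula is equivalent.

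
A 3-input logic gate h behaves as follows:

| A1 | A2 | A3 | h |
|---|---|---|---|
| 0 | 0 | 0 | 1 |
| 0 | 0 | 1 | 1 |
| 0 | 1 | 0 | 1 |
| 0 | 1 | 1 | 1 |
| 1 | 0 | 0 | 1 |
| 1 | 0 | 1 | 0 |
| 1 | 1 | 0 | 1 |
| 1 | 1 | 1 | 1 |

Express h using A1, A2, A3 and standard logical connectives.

Only row (1,0,1) gives 0. So h is 1 everywhere except there — the complement of the minterm A1·¬A2·A3.

h(A1, A2, A3) = ((A1 · A2') · A3)'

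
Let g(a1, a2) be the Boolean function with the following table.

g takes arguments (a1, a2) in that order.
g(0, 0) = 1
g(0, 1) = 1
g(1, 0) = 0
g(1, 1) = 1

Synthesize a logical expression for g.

g(a1, a2) = ~(a1 & ~a2)

g is 0 on exactly one input, (1,0), whose minterm is a1·¬a2. So g is the negation of that single conjunction.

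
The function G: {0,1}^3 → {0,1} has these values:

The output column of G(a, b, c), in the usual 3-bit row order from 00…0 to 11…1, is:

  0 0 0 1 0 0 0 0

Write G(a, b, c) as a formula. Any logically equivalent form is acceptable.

G(a, b, c) = (~a & b) & c

G is 1 on exactly one input, (0,1,1), whose minterm is ¬a·b·c. So G is just that conjunction.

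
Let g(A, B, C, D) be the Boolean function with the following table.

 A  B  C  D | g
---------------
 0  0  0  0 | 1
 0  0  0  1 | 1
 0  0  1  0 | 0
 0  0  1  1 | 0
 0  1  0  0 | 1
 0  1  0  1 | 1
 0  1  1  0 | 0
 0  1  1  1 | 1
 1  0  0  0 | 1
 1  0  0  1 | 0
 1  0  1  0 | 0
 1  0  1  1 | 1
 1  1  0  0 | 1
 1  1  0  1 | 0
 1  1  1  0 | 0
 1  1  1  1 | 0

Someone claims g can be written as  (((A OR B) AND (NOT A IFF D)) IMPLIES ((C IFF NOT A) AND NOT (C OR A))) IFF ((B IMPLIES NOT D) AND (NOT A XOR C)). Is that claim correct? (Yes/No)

Test each input against both g and the formula:
  A=0, B=0, C=0, D=0: formula gives 1, g = 1 ✓
  A=0, B=0, C=0, D=1: formula gives 1, g = 1 ✓
  A=0, B=0, C=1, D=0: formula gives 0, g = 0 ✓
  A=0, B=0, C=1, D=1: formula gives 0, g = 0 ✓
  … (the remaining 12 rows also agree.)
No disagreement on any input; they are logically equivalent.

Yes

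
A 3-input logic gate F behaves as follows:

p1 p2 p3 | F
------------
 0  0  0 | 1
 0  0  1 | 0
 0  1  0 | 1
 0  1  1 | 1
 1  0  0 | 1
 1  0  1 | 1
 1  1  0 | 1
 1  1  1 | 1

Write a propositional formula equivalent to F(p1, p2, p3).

F(p1, p2, p3) = ~((~p1 & ~p2) & p3)

F is 0 on exactly one input, (0,0,1), whose minterm is ¬p1·¬p2·p3. So F is the negation of that single conjunction.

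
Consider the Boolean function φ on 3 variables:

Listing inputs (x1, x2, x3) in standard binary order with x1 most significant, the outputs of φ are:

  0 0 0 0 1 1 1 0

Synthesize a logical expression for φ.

Collect the rows where φ=1 — (1,0,0), (1,0,1), (1,1,0) — and write one minterm per row: x1·¬x2·¬x3, x1·¬x2·x3, x1·x2·¬x3. Their union (logical OR) reproduces the table exactly.

φ(x1, x2, x3) = (((x1 · x2') · x3') + ((x1 · x2') · x3)) + ((x1 · x2) · x3')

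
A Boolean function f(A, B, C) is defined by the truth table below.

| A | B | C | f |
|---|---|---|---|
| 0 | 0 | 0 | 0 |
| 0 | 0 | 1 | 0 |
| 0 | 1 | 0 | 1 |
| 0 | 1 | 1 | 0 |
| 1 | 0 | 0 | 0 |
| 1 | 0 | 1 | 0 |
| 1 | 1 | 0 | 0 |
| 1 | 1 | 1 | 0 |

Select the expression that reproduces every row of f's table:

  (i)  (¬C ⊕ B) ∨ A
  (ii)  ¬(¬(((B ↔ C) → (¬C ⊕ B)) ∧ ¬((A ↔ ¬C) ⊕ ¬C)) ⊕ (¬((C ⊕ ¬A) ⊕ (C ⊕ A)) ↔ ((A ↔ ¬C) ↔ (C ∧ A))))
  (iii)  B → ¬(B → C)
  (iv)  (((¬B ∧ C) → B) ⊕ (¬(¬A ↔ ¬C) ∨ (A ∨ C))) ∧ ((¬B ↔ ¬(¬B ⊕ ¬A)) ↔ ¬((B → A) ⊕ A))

(i): at (0,0,0) it gives 1, but f = 0 — eliminated.
(ii): at (0,0,1) it gives 1, but f = 0 — eliminated.
(iii): at (0,0,0) it gives 1, but f = 0 — eliminated.
Only (iv) survives; checking it on all 8 rows confirms it matches f.

iv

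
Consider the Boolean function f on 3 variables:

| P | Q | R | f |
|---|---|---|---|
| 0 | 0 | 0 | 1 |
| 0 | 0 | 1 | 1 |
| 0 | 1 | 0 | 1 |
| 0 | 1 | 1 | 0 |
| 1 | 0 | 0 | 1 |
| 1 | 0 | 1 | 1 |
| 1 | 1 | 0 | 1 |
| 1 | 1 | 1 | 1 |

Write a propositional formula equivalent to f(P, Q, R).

Only row (0,1,1) gives 0. So f is 1 everywhere except there — the complement of the minterm ¬P·Q·R.

f(P, Q, R) = ((P' · Q) · R)'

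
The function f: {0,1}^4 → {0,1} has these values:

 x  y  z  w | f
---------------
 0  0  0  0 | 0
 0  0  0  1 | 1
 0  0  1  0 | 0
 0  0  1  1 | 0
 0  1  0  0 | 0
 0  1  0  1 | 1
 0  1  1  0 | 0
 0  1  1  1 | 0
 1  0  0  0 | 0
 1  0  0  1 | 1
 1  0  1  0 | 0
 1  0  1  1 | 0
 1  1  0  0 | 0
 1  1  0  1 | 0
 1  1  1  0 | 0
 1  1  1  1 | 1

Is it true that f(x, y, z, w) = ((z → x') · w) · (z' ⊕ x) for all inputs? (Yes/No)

No

Evaluate ((z → x') · w) · (z' ⊕ x) on each row and compare to f:
  x=0, y=0, z=0, w=0: formula gives 0, f = 0 ✓
  x=0, y=0, z=0, w=1: formula gives 1, f = 1 ✓
  x=0, y=0, z=1, w=0: formula gives 0, f = 0 ✓
  x=0, y=0, z=1, w=1: formula gives 0, f = 0 ✓
  …
  x=1, y=0, z=0, w=1: formula gives 0, but f = 1 ✗
Since they disagree at (1,0,0,1), the expression is not a correct formula for f.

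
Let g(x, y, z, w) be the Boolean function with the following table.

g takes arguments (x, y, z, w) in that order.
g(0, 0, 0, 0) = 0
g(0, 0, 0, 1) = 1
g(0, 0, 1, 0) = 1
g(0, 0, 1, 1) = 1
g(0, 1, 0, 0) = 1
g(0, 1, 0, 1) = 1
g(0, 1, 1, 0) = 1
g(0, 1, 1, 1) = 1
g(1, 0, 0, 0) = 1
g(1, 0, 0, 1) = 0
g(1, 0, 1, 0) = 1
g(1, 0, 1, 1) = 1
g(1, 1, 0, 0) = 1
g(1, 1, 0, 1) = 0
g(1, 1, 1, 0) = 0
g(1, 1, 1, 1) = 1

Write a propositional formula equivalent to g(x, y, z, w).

g(x, y, z, w) = not ((((((not x and not y) and not z) and not w) or (((x and not y) and not z) and w)) or (((x and y) and not z) and w)) or (((x and y) and z) and not w))

g is 0 on only 4 rows — (0,0,0,0), (1,0,0,1), (1,1,0,1), (1,1,1,0). Writing each as a minterm (¬x·¬y·¬z·¬w, x·¬y·¬z·w, x·y·¬z·w, x·y·z·¬w) and OR-ing them characterizes exactly where g=0, so g is the negation of that disjunction.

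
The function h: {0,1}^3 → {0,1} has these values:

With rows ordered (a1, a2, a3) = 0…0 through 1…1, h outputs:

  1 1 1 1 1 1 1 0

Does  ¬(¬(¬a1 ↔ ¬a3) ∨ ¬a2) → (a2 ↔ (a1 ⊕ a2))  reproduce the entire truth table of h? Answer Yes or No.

Evaluate ¬(¬(¬a1 ↔ ¬a3) ∨ ¬a2) → (a2 ↔ (a1 ⊕ a2)) on each row and compare to h:
  a1=0, a2=0, a3=0: formula gives 1, h = 1 ✓
  a1=0, a2=0, a3=1: formula gives 1, h = 1 ✓
  a1=0, a2=1, a3=0: formula gives 1, h = 1 ✓
  a1=0, a2=1, a3=1: formula gives 1, h = 1 ✓
  a1=1, a2=0, a3=0: formula gives 1, h = 1 ✓
  …and likewise for the remaining 3 rows.
Every row agrees, so the formula is equivalent.

Yes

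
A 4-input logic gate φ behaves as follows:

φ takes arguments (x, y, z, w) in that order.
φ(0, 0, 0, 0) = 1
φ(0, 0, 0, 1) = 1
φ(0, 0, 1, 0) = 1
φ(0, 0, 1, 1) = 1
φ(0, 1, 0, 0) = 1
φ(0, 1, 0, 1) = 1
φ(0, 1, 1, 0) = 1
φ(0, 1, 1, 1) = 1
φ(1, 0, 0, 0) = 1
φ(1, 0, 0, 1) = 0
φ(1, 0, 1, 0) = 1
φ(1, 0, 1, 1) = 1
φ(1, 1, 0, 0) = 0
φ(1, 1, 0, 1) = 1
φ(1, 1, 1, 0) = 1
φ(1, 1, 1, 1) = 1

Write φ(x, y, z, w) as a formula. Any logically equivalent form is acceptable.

φ(x, y, z, w) = NOT ((((x AND NOT y) AND NOT z) AND w) OR (((x AND y) AND NOT z) AND NOT w))

The 0-rows are (1,0,0,1), (1,1,0,0). Take each as a conjunction (x·¬y·¬z·w, x·y·¬z·¬w), form their disjunction, and complement — that gives a formula that is 1 everywhere φ is.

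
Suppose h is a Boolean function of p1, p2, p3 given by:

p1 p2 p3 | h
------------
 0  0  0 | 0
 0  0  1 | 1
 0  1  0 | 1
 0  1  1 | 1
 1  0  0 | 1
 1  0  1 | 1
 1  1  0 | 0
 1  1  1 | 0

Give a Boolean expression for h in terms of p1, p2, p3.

h(p1, p2, p3) = not ((((not p1 and not p2) and not p3) or ((p1 and p2) and not p3)) or ((p1 and p2) and p3))

The 0-rows are (0,0,0), (1,1,0), (1,1,1). Take each as a conjunction (¬p1·¬p2·¬p3, p1·p2·¬p3, p1·p2·p3), form their disjunction, and complement — that gives a formula that is 1 everywhere h is.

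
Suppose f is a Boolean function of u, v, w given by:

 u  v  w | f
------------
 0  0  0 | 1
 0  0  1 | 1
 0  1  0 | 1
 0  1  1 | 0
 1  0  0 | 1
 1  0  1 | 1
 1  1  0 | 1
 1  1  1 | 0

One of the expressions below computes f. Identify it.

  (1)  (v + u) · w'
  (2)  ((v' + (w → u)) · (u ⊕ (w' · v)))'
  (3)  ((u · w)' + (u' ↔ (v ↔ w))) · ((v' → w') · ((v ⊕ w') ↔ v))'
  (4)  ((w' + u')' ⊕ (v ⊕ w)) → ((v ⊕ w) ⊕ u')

(1) fails at (0,0,0): the formula yields 0, f is 1.
(2) fails at (0,1,0): the formula yields 0, f is 1.
(4) fails at (0,0,1): the formula yields 0, f is 1.
Only (3) survives; checking it on all 8 rows confirms it matches f.

3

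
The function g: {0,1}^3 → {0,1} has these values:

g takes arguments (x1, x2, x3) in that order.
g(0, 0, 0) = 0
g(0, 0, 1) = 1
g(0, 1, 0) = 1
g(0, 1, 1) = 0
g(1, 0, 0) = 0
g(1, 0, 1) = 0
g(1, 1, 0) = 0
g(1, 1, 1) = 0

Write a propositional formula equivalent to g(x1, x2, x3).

g(x1, x2, x3) = ((not x1 and not x2) and x3) or ((not x1 and x2) and not x3)

The 1-rows are (0,0,1), (0,1,0). Each contributes one minterm — ¬x1·¬x2·x3; ¬x1·x2·¬x3 — and their disjunction is a sum-of-products form of g.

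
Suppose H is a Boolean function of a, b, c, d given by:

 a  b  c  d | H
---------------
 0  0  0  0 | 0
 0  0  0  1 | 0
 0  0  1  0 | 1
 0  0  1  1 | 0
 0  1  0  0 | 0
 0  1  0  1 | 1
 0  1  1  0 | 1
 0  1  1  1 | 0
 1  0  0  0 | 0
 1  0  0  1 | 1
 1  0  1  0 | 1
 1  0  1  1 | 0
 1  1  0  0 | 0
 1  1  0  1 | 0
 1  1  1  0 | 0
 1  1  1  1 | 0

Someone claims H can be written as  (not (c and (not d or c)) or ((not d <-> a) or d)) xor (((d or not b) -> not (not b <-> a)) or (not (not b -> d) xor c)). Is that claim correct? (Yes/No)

Evaluate (not (c and (not d or c)) or ((not d <-> a) or d)) xor (((d or not b) -> not (not b <-> a)) or (not (not b -> d) xor c)) on each row and compare to H:
  a=0, b=0, c=0, d=0: formula gives 0, H = 0 ✓
  a=0, b=0, c=0, d=1: formula gives 0, H = 0 ✓
  a=0, b=0, c=1, d=0: formula gives 1, H = 1 ✓
  a=0, b=0, c=1, d=1: formula gives 0, H = 0 ✓
  …and likewise for the remaining 12 rows.
Every row agrees, so the formula is equivalent.

Yes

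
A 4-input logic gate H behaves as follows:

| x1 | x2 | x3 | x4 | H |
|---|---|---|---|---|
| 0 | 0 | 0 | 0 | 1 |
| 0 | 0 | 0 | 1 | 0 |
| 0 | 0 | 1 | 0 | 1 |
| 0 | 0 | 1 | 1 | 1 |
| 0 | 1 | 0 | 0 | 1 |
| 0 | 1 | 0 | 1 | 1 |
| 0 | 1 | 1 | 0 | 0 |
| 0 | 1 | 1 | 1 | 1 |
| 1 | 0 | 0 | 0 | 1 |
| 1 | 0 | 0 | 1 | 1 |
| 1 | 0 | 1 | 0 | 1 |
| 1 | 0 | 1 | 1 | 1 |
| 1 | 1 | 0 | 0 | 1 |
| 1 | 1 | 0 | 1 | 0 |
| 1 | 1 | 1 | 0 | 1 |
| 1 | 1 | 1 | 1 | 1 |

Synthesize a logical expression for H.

H(x1, x2, x3, x4) = NOT (((((NOT x1 AND NOT x2) AND NOT x3) AND x4) OR (((NOT x1 AND x2) AND x3) AND NOT x4)) OR (((x1 AND x2) AND NOT x3) AND x4))

H is 0 on only 3 rows — (0,0,0,1), (0,1,1,0), (1,1,0,1). Writing each as a minterm (¬x1·¬x2·¬x3·x4, ¬x1·x2·x3·¬x4, x1·x2·¬x3·x4) and OR-ing them characterizes exactly where H=0, so H is the negation of that disjunction.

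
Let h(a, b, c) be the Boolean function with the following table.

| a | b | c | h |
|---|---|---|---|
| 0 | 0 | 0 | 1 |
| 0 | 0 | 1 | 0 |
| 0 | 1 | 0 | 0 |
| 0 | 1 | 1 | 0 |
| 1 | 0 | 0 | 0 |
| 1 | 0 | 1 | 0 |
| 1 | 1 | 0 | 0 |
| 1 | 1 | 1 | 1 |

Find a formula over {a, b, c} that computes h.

h(a, b, c) = ((~a & ~b) & ~c) | ((a & b) & c)

h=1 on 2 inputs: (0,0,0), (1,1,1). Reading each as a conjunction of literals (¬a·¬b·¬c, a·b·c) and taking the OR gives the canonical DNF.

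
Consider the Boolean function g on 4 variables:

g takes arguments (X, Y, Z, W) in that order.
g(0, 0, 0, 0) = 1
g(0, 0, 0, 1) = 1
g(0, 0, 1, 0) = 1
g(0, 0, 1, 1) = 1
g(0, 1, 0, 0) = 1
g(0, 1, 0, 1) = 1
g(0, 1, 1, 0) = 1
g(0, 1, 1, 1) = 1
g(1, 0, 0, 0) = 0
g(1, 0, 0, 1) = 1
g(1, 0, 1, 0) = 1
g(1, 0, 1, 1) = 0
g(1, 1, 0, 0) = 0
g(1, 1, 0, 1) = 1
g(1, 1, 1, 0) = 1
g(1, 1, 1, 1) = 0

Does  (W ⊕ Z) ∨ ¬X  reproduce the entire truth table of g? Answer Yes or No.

Test each input against both g and the formula:
  X=0, Y=0, Z=0, W=0: formula gives 1, g = 1 ✓
  X=0, Y=0, Z=0, W=1: formula gives 1, g = 1 ✓
  X=0, Y=0, Z=1, W=0: formula gives 1, g = 1 ✓
  X=0, Y=0, Z=1, W=1: formula gives 1, g = 1 ✓
  …and likewise for the remaining 12 rows.
All 16 rows match — the expression computes g exactly.

Yes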